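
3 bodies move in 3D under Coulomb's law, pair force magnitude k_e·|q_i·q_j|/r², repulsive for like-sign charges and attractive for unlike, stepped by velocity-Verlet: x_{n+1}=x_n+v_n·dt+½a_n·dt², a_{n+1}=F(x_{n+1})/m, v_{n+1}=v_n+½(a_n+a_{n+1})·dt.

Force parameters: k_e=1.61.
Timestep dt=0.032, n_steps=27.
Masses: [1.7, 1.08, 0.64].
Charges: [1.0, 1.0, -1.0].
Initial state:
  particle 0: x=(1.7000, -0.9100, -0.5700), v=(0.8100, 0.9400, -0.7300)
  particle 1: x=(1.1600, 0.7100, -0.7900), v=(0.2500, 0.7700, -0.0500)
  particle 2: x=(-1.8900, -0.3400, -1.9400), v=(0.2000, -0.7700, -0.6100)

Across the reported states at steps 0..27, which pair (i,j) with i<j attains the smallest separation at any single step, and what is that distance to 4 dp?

step 0: x0=(1.7000, -0.9100, -0.5700) x1=(1.1600, 0.7100, -0.7900) x2=(-1.8900, -0.3400, -1.9400)
step 1: x0=(1.7259, -0.8801, -0.5934) x1=(1.1679, 0.7349, -0.7917) x2=(-1.8834, -0.3646, -1.9595)
step 2: x0=(1.7519, -0.8504, -0.6167) x1=(1.1754, 0.7602, -0.7934) x2=(-1.8765, -0.3892, -1.9788)
step 3: x0=(1.7780, -0.8211, -0.6400) x1=(1.1827, 0.7859, -0.7953) x2=(-1.8692, -0.4137, -1.9980)
step 4: x0=(1.8041, -0.7921, -0.6633) x1=(1.1897, 0.8121, -0.7972) x2=(-1.8616, -0.4382, -2.0170)
step 5: x0=(1.8302, -0.7633, -0.6866) x1=(1.1965, 0.8387, -0.7992) x2=(-1.8537, -0.4626, -2.0359)
step 6: x0=(1.8564, -0.7349, -0.7100) x1=(1.2029, 0.8658, -0.8013) x2=(-1.8454, -0.4869, -2.0547)
step 7: x0=(1.8827, -0.7068, -0.7333) x1=(1.2090, 0.8932, -0.8035) x2=(-1.8368, -0.5112, -2.0734)
step 8: x0=(1.9090, -0.6789, -0.7566) x1=(1.2148, 0.9211, -0.8057) x2=(-1.8278, -0.5354, -2.0920)
step 9: x0=(1.9355, -0.6514, -0.7799) x1=(1.2204, 0.9495, -0.8080) x2=(-1.8186, -0.5595, -2.1104)
step 10: x0=(1.9619, -0.6241, -0.8033) x1=(1.2256, 0.9782, -0.8104) x2=(-1.8090, -0.5836, -2.1287)
step 11: x0=(1.9885, -0.5971, -0.8267) x1=(1.2306, 1.0073, -0.8128) x2=(-1.7991, -0.6076, -2.1468)
step 12: x0=(2.0151, -0.5704, -0.8500) x1=(1.2352, 1.0368, -0.8152) x2=(-1.7889, -0.6315, -2.1649)
step 13: x0=(2.0418, -0.5439, -0.8735) x1=(1.2395, 1.0667, -0.8176) x2=(-1.7784, -0.6553, -2.1828)
step 14: x0=(2.0686, -0.5178, -0.8969) x1=(1.2436, 1.0969, -0.8201) x2=(-1.7676, -0.6790, -2.2006)
step 15: x0=(2.0955, -0.4919, -0.9204) x1=(1.2473, 1.1275, -0.8226) x2=(-1.7566, -0.7026, -2.2183)
step 16: x0=(2.1224, -0.4662, -0.9439) x1=(1.2508, 1.1585, -0.8251) x2=(-1.7452, -0.7261, -2.2359)
step 17: x0=(2.1494, -0.4408, -0.9674) x1=(1.2539, 1.1898, -0.8276) x2=(-1.7335, -0.7496, -2.2534)
step 18: x0=(2.1765, -0.4157, -0.9910) x1=(1.2568, 1.2214, -0.8302) x2=(-1.7216, -0.7729, -2.2707)
step 19: x0=(2.2037, -0.3908, -1.0147) x1=(1.2593, 1.2534, -0.8327) x2=(-1.7093, -0.7961, -2.2880)
step 20: x0=(2.2310, -0.3661, -1.0383) x1=(1.2616, 1.2856, -0.8352) x2=(-1.6968, -0.8193, -2.3051)
step 21: x0=(2.2583, -0.3417, -1.0621) x1=(1.2636, 1.3182, -0.8377) x2=(-1.6841, -0.8423, -2.3221)
step 22: x0=(2.2857, -0.3175, -1.0858) x1=(1.2654, 1.3511, -0.8402) x2=(-1.6711, -0.8652, -2.3390)
step 23: x0=(2.3132, -0.2935, -1.1096) x1=(1.2668, 1.3842, -0.8427) x2=(-1.6578, -0.8880, -2.3558)
step 24: x0=(2.3408, -0.2697, -1.1335) x1=(1.2680, 1.4176, -0.8452) x2=(-1.6442, -0.9107, -2.3725)
step 25: x0=(2.3684, -0.2461, -1.1574) x1=(1.2689, 1.4513, -0.8477) x2=(-1.6304, -0.9332, -2.3891)
step 26: x0=(2.3961, -0.2228, -1.1814) x1=(1.2695, 1.4852, -0.8501) x2=(-1.6164, -0.9557, -2.4056)
step 27: x0=(2.4239, -0.1996, -1.2054) x1=(1.2699, 1.5193, -0.8526) x2=(-1.6021, -0.9780, -2.4220)

pair (0,1), distance 1.7198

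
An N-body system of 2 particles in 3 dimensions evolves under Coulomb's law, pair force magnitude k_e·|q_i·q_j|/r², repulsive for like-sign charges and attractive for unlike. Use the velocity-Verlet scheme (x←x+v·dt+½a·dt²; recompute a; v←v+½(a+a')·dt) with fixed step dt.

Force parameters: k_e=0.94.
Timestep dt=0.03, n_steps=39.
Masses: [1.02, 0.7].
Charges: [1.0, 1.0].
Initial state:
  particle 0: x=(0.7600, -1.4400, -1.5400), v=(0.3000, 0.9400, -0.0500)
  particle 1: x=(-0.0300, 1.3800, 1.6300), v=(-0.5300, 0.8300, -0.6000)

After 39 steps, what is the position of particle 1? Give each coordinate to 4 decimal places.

step 0: x0=(0.7600, -1.4400, -1.5400) x1=(-0.0300, 1.3800, 1.6300)
step 1: x0=(0.7690, -1.4118, -1.5415) x1=(-0.0459, 1.4049, 1.6120)
step 2: x0=(0.7780, -1.3837, -1.5431) x1=(-0.0618, 1.4299, 1.5941)
step 3: x0=(0.7870, -1.3555, -1.5446) x1=(-0.0778, 1.4549, 1.5762)
step 4: x0=(0.7961, -1.3274, -1.5463) x1=(-0.0937, 1.4799, 1.5584)
step 5: x0=(0.8051, -1.2994, -1.5479) x1=(-0.1097, 1.5050, 1.5406)
step 6: x0=(0.8142, -1.2713, -1.5496) x1=(-0.1256, 1.5302, 1.5229)
step 7: x0=(0.8232, -1.2433, -1.5513) x1=(-0.1416, 1.5554, 1.5052)
step 8: x0=(0.8323, -1.2153, -1.5530) x1=(-0.1576, 1.5806, 1.4875)
step 9: x0=(0.8414, -1.1874, -1.5548) x1=(-0.1736, 1.6058, 1.4699)
step 10: x0=(0.8505, -1.1595, -1.5566) x1=(-0.1897, 1.6312, 1.4524)
step 11: x0=(0.8596, -1.1316, -1.5585) x1=(-0.2057, 1.6565, 1.4349)
step 12: x0=(0.8687, -1.1037, -1.5604) x1=(-0.2218, 1.6819, 1.4174)
step 13: x0=(0.8778, -1.0759, -1.5623) x1=(-0.2379, 1.7074, 1.4000)
step 14: x0=(0.8869, -1.0481, -1.5642) x1=(-0.2540, 1.7329, 1.3827)
step 15: x0=(0.8961, -1.0204, -1.5662) x1=(-0.2701, 1.7584, 1.3654)
step 16: x0=(0.9053, -0.9926, -1.5682) x1=(-0.2862, 1.7840, 1.3481)
step 17: x0=(0.9144, -0.9649, -1.5702) x1=(-0.3024, 1.8096, 1.3309)
step 18: x0=(0.9236, -0.9373, -1.5723) x1=(-0.3186, 1.8353, 1.3138)
step 19: x0=(0.9328, -0.9096, -1.5744) x1=(-0.3348, 1.8610, 1.2966)
step 20: x0=(0.9421, -0.8820, -1.5766) x1=(-0.3510, 1.8868, 1.2796)
step 21: x0=(0.9513, -0.8544, -1.5787) x1=(-0.3672, 1.9126, 1.2625)
step 22: x0=(0.9605, -0.8269, -1.5809) x1=(-0.3835, 1.9384, 1.2456)
step 23: x0=(0.9698, -0.7994, -1.5832) x1=(-0.3998, 1.9643, 1.2286)
step 24: x0=(0.9791, -0.7719, -1.5854) x1=(-0.4161, 1.9903, 1.2118)
step 25: x0=(0.9884, -0.7444, -1.5877) x1=(-0.4324, 2.0163, 1.1949)
step 26: x0=(0.9977, -0.7170, -1.5901) x1=(-0.4488, 2.0423, 1.1781)
step 27: x0=(1.0070, -0.6896, -1.5924) x1=(-0.4652, 2.0684, 1.1614)
step 28: x0=(1.0164, -0.6623, -1.5948) x1=(-0.4816, 2.0945, 1.1447)
step 29: x0=(1.0257, -0.6350, -1.5973) x1=(-0.4980, 2.1207, 1.1281)
step 30: x0=(1.0351, -0.6077, -1.5997) x1=(-0.5145, 2.1469, 1.1115)
step 31: x0=(1.0445, -0.5804, -1.6022) x1=(-0.5309, 2.1732, 1.0949)
step 32: x0=(1.0539, -0.5532, -1.6047) x1=(-0.5474, 2.1995, 1.0784)
step 33: x0=(1.0634, -0.5260, -1.6073) x1=(-0.5640, 2.2259, 1.0619)
step 34: x0=(1.0728, -0.4988, -1.6099) x1=(-0.5805, 2.2523, 1.0455)
step 35: x0=(1.0823, -0.4717, -1.6125) x1=(-0.5971, 2.2787, 1.0291)
step 36: x0=(1.0918, -0.4446, -1.6151) x1=(-0.6138, 2.3052, 1.0128)
step 37: x0=(1.1013, -0.4175, -1.6178) x1=(-0.6304, 2.3318, 0.9965)
step 38: x0=(1.1108, -0.3905, -1.6205) x1=(-0.6471, 2.3584, 0.9802)
step 39: x0=(1.1204, -0.3635, -1.6232) x1=(-0.6638, 2.3850, 0.9640)

(-0.6638, 2.3850, 0.9640)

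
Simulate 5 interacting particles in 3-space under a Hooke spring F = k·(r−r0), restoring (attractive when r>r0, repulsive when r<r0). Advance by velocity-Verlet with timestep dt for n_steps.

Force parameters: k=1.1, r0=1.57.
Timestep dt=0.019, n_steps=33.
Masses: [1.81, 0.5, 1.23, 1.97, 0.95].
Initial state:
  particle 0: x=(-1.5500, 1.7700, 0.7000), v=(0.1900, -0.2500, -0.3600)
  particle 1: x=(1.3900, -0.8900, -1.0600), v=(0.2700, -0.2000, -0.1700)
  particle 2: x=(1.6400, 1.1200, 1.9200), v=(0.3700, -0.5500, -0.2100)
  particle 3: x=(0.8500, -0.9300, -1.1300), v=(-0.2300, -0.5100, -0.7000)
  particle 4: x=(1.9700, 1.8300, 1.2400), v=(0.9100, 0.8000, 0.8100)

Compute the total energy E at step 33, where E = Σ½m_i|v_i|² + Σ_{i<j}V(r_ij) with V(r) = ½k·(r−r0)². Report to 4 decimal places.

step 0: x0=(-1.5500, 1.7700, 0.7000) x1=(1.3900, -0.8900, -1.0600) x2=(1.6400, 1.1200, 1.9200) x3=(0.8500, -0.9300, -1.1300) x4=(1.9700, 1.8300, 1.2400)
step 1: x0=(-1.5456, 1.7648, 0.6930) x1=(1.3950, -0.8920, -1.0615) x2=(1.6466, 1.1092, 1.9154) x3=(0.8455, -0.9392, -1.1429) x4=(1.9867, 1.8446, 1.2547)
step 2: x0=(-1.5397, 1.7589, 0.6858) x1=(1.3996, -0.8905, -1.0597) x2=(1.6524, 1.0976, 1.9096) x3=(0.8407, -0.9476, -1.1549) x4=(2.0022, 1.8580, 1.2680)
step 3: x0=(-1.5322, 1.7521, 0.6782) x1=(1.4040, -0.8855, -1.0545) x2=(1.6574, 1.0853, 1.9025) x3=(0.8357, -0.9551, -1.1661) x4=(2.0166, 1.8702, 1.2798)
step 4: x0=(-1.5231, 1.7446, 0.6704) x1=(1.4080, -0.8769, -1.0459) x2=(1.6616, 1.0722, 1.8942) x3=(0.8304, -0.9616, -1.1765) x4=(2.0297, 1.8811, 1.2902)
step 5: x0=(-1.5126, 1.7362, 0.6624) x1=(1.4116, -0.8647, -1.0338) x2=(1.6649, 1.0584, 1.8847) x3=(0.8249, -0.9673, -1.1860) x4=(2.0416, 1.8908, 1.2992)
step 6: x0=(-1.5004, 1.7271, 0.6541) x1=(1.4150, -0.8490, -1.0184) x2=(1.6674, 1.0439, 1.8739) x3=(0.8192, -0.9721, -1.1946) x4=(2.0523, 1.8993, 1.3067)
step 7: x0=(-1.4868, 1.7172, 0.6455) x1=(1.4179, -0.8298, -0.9997) x2=(1.6692, 1.0286, 1.8620) x3=(0.8132, -0.9760, -1.2024) x4=(2.0617, 1.9064, 1.3128)
step 8: x0=(-1.4716, 1.7065, 0.6367) x1=(1.4205, -0.8072, -0.9776) x2=(1.6700, 1.0127, 1.8488) x3=(0.8071, -0.9791, -1.2094) x4=(2.0699, 1.9123, 1.3175)
step 9: x0=(-1.4549, 1.6951, 0.6277) x1=(1.4227, -0.7811, -0.9523) x2=(1.6701, 0.9960, 1.8344) x3=(0.8007, -0.9812, -1.2156) x4=(2.0769, 1.9169, 1.3206)
step 10: x0=(-1.4367, 1.6829, 0.6184) x1=(1.4245, -0.7517, -0.9237) x2=(1.6694, 0.9788, 1.8188) x3=(0.7942, -0.9825, -1.2209) x4=(2.0826, 1.9202, 1.3224)
step 11: x0=(-1.4170, 1.6700, 0.6089) x1=(1.4259, -0.7190, -0.8920) x2=(1.6679, 0.9608, 1.8020) x3=(0.7876, -0.9830, -1.2254) x4=(2.0870, 1.9223, 1.3228)
step 12: x0=(-1.3959, 1.6564, 0.5992) x1=(1.4268, -0.6831, -0.8573) x2=(1.6656, 0.9422, 1.7841) x3=(0.7808, -0.9826, -1.2290) x4=(2.0903, 1.9231, 1.3217)
step 13: x0=(-1.3733, 1.6420, 0.5893) x1=(1.4272, -0.6441, -0.8196) x2=(1.6625, 0.9231, 1.7650) x3=(0.7739, -0.9813, -1.2319) x4=(2.0922, 1.9226, 1.3192)
step 14: x0=(-1.3493, 1.6270, 0.5792) x1=(1.4271, -0.6020, -0.7790) x2=(1.6587, 0.9033, 1.7449) x3=(0.7669, -0.9792, -1.2340) x4=(2.0930, 1.9209, 1.3154)
step 15: x0=(-1.3239, 1.6113, 0.5689) x1=(1.4265, -0.5571, -0.7357) x2=(1.6541, 0.8830, 1.7236) x3=(0.7598, -0.9763, -1.2352) x4=(2.0925, 1.9179, 1.3102)
step 16: x0=(-1.2971, 1.5950, 0.5584) x1=(1.4254, -0.5094, -0.6898) x2=(1.6488, 0.8622, 1.7013) x3=(0.7526, -0.9726, -1.2357) x4=(2.0907, 1.9137, 1.3037)
step 17: x0=(-1.2690, 1.5780, 0.5478) x1=(1.4236, -0.4590, -0.6414) x2=(1.6427, 0.8409, 1.6780) x3=(0.7454, -0.9681, -1.2353) x4=(2.0878, 1.9083, 1.2960)
step 18: x0=(-1.2396, 1.5604, 0.5370) x1=(1.4213, -0.4062, -0.5908) x2=(1.6359, 0.8190, 1.6537) x3=(0.7381, -0.9627, -1.2342) x4=(2.0837, 1.9017, 1.2869)
step 19: x0=(-1.2089, 1.5422, 0.5261) x1=(1.4184, -0.3511, -0.5380) x2=(1.6285, 0.7968, 1.6285) x3=(0.7308, -0.9566, -1.2323) x4=(2.0784, 1.8940, 1.2766)
step 20: x0=(-1.1769, 1.5234, 0.5150) x1=(1.4149, -0.2938, -0.4833) x2=(1.6203, 0.7741, 1.6023) x3=(0.7236, -0.9497, -1.2296) x4=(2.0719, 1.8852, 1.2651)
step 21: x0=(-1.1437, 1.5041, 0.5038) x1=(1.4107, -0.2345, -0.4267) x2=(1.6115, 0.7510, 1.5753) x3=(0.7163, -0.9420, -1.2262) x4=(2.0643, 1.8752, 1.2524)
step 22: x0=(-1.1094, 1.4843, 0.4925) x1=(1.4059, -0.1735, -0.3686) x2=(1.6021, 0.7276, 1.5475) x3=(0.7090, -0.9335, -1.2220) x4=(2.0556, 1.8642, 1.2386)
step 23: x0=(-1.0739, 1.4639, 0.4811) x1=(1.4005, -0.1108, -0.3092) x2=(1.5920, 0.7038, 1.5189) x3=(0.7018, -0.9243, -1.2170) x4=(2.0458, 1.8522, 1.2237)
step 24: x0=(-1.0373, 1.4430, 0.4696) x1=(1.3944, -0.0467, -0.2485) x2=(1.5813, 0.6797, 1.4896) x3=(0.6946, -0.9143, -1.2113) x4=(2.0349, 1.8392, 1.2077)
step 25: x0=(-0.9997, 1.4217, 0.4580) x1=(1.3876, 0.0187, -0.1869) x2=(1.5700, 0.6554, 1.4595) x3=(0.6875, -0.9036, -1.2049) x4=(2.0230, 1.8252, 1.1908)
step 26: x0=(-0.9610, 1.4000, 0.4463) x1=(1.3802, 0.0851, -0.1245) x2=(1.5582, 0.6308, 1.4289) x3=(0.6804, -0.8922, -1.1977) x4=(2.0101, 1.8104, 1.1728)
step 27: x0=(-0.9213, 1.3778, 0.4346) x1=(1.3722, 0.1524, -0.0615) x2=(1.5459, 0.6059, 1.3977) x3=(0.6734, -0.8800, -1.1898) x4=(1.9962, 1.7947, 1.1540)
step 28: x0=(-0.8808, 1.3553, 0.4228) x1=(1.3635, 0.2203, 0.0018) x2=(1.5330, 0.5809, 1.3660) x3=(0.6666, -0.8671, -1.1811) x4=(1.9813, 1.7781, 1.1343)
step 29: x0=(-0.8393, 1.3324, 0.4109) x1=(1.3541, 0.2888, 0.0652) x2=(1.5196, 0.5557, 1.3338) x3=(0.6598, -0.8536, -1.1718) x4=(1.9656, 1.7608, 1.1137)
step 30: x0=(-0.7971, 1.3091, 0.3990) x1=(1.3441, 0.3576, 0.1285) x2=(1.5058, 0.5303, 1.3011) x3=(0.6531, -0.8393, -1.1618) x4=(1.9489, 1.7428, 1.0924)
step 31: x0=(-0.7540, 1.2855, 0.3871) x1=(1.3335, 0.4265, 0.1915) x2=(1.4915, 0.5047, 1.2682) x3=(0.6465, -0.8244, -1.1510) x4=(1.9315, 1.7241, 1.0703)
step 32: x0=(-0.7102, 1.2616, 0.3752) x1=(1.3222, 0.4956, 0.2540) x2=(1.4769, 0.4789, 1.2349) x3=(0.6401, -0.8088, -1.1396) x4=(1.9133, 1.7048, 1.0475)
step 33: x0=(-0.6658, 1.2375, 0.3632) x1=(1.3103, 0.5645, 0.3158) x2=(1.4619, 0.4530, 1.2014) x3=(0.6337, -0.7925, -1.1276) x4=(1.8943, 1.6849, 1.0241)
step 0 velocities: v0=(0.1900, -0.2500, -0.3600) v1=(0.2700, -0.2000, -0.1700) v2=(0.3700, -0.5500, -0.2100) v3=(-0.2300, -0.5100, -0.7000) v4=(0.9100, 0.8000, 0.8100)
step 0: KE=2.3393, PE=22.4554, E=24.7947
step 33 velocities: v0=(2.3571, -1.2783, -0.6316) v1=(-0.6449, 3.6260, 3.2323) v2=(-0.8006, -1.3692, -1.7690) v3=(-0.3296, 0.8720, 0.6519) v4=(-1.0152, -1.0597, -1.2480)
step 33: KE=19.3799, PE=5.4082, E=24.7881

24.7881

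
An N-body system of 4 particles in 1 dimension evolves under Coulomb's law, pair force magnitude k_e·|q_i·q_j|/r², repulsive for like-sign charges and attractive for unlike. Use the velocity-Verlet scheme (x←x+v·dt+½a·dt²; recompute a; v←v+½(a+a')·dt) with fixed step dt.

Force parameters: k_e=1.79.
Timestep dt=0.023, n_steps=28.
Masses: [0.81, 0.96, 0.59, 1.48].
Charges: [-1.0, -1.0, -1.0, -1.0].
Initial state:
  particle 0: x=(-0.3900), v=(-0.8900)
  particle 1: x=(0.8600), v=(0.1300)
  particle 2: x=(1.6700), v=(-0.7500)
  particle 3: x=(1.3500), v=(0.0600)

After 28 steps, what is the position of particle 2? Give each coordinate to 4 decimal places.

step 0: x0=(-0.3900) x1=(0.8600) x2=(1.6700) x3=(1.3500)
step 1: x0=(-0.4112) x1=(0.8605) x2=(1.6620) x3=(1.3497)
step 2: x0=(-0.4337) x1=(0.8560) x2=(1.6733) x3=(1.3457)
step 3: x0=(-0.4576) x1=(0.8464) x2=(1.7024) x3=(1.3386)
step 4: x0=(-0.4828) x1=(0.8320) x2=(1.7461) x3=(1.3296)
step 5: x0=(-0.5092) x1=(0.8131) x2=(1.8013) x3=(1.3196)
step 6: x0=(-0.5369) x1=(0.7898) x2=(1.8653) x3=(1.3095)
step 7: x0=(-0.5658) x1=(0.7626) x2=(1.9363) x3=(1.2999)
step 8: x0=(-0.5959) x1=(0.7318) x2=(2.0126) x3=(1.2912)
step 9: x0=(-0.6271) x1=(0.6978) x2=(2.0932) x3=(1.2834)
step 10: x0=(-0.6595) x1=(0.6610) x2=(2.1773) x3=(1.2768)
step 11: x0=(-0.6931) x1=(0.6218) x2=(2.2642) x3=(1.2711)
step 12: x0=(-0.7277) x1=(0.5804) x2=(2.3536) x3=(1.2665)
step 13: x0=(-0.7634) x1=(0.5371) x2=(2.4450) x3=(1.2629)
step 14: x0=(-0.8002) x1=(0.4923) x2=(2.5382) x3=(1.2602)
step 15: x0=(-0.8381) x1=(0.4462) x2=(2.6329) x3=(1.2584)
step 16: x0=(-0.8771) x1=(0.3990) x2=(2.7289) x3=(1.2573)
step 17: x0=(-0.9171) x1=(0.3509) x2=(2.8260) x3=(1.2570)
step 18: x0=(-0.9582) x1=(0.3020) x2=(2.9242) x3=(1.2572)
step 19: x0=(-1.0004) x1=(0.2526) x2=(3.0233) x3=(1.2581)
step 20: x0=(-1.0436) x1=(0.2026) x2=(3.1232) x3=(1.2596)
step 21: x0=(-1.0878) x1=(0.1523) x2=(3.2239) x3=(1.2615)
step 22: x0=(-1.1331) x1=(0.1017) x2=(3.3252) x3=(1.2640)
step 23: x0=(-1.1794) x1=(0.0509) x2=(3.4272) x3=(1.2668)
step 24: x0=(-1.2267) x1=(0.0001) x2=(3.5297) x3=(1.2701)
step 25: x0=(-1.2750) x1=(-0.0508) x2=(3.6327) x3=(1.2737)
step 26: x0=(-1.3244) x1=(-0.1017) x2=(3.7362) x3=(1.2777)
step 27: x0=(-1.3747) x1=(-0.1525) x2=(3.8401) x3=(1.2820)
step 28: x0=(-1.4260) x1=(-0.2032) x2=(3.9445) x3=(1.2866)

(3.9445)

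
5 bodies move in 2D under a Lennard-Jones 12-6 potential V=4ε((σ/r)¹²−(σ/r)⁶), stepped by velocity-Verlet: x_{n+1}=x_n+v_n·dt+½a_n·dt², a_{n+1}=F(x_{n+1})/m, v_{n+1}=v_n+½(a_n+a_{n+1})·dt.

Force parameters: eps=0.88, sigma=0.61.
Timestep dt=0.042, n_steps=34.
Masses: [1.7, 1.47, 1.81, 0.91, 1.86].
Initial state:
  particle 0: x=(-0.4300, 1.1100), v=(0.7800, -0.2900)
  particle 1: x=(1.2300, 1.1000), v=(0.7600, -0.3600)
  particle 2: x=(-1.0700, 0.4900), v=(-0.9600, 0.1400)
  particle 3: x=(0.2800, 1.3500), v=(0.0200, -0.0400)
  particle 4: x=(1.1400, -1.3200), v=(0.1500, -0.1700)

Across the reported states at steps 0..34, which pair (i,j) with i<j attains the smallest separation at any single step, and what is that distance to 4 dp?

pair (0,3), distance 0.6387

step 0: x0=(-0.4300, 1.1100) x1=(1.2300, 1.1000) x2=(-1.0700, 0.4900) x3=(0.2800, 1.3500) x4=(1.1400, -1.3200)
step 1: x0=(-0.3963, 1.0977) x1=(1.2613, 1.0850) x2=(-1.1096, 0.4965) x3=(0.2787, 1.3470) x4=(1.1463, -1.3271)
step 2: x0=(-0.3609, 1.0854) x1=(1.2915, 1.0704) x2=(-1.1481, 0.5041) x3=(0.2738, 1.3416) x4=(1.1526, -1.3343)
step 3: x0=(-0.3265, 1.0724) x1=(1.3208, 1.0559) x2=(-1.1857, 0.5122) x3=(0.2703, 1.3358) x4=(1.1589, -1.3414)
step 4: x0=(-0.2997, 1.0559) x1=(1.3495, 1.0416) x2=(-1.2225, 0.5208) x3=(0.2807, 1.3354) x4=(1.1652, -1.3485)
step 5: x0=(-0.2832, 1.0343) x1=(1.3775, 1.0274) x2=(-1.2588, 0.5298) x3=(0.3102, 1.3435) x4=(1.1715, -1.3557)
step 6: x0=(-0.2696, 1.0112) x1=(1.4050, 1.0135) x2=(-1.2947, 0.5390) x3=(0.3451, 1.3537) x4=(1.1778, -1.3628)
step 7: x0=(-0.2547, 0.9889) x1=(1.4318, 0.9997) x2=(-1.3301, 0.5484) x3=(0.3777, 1.3618) x4=(1.1841, -1.3699)
step 8: x0=(-0.2371, 0.9682) x1=(1.4581, 0.9860) x2=(-1.3652, 0.5579) x3=(0.4057, 1.3664) x4=(1.1904, -1.3770)
step 9: x0=(-0.2168, 0.9492) x1=(1.4838, 0.9726) x2=(-1.4000, 0.5675) x3=(0.4288, 1.3672) x4=(1.1967, -1.3841)
step 10: x0=(-0.1937, 0.9321) x1=(1.5089, 0.9593) x2=(-1.4345, 0.5772) x3=(0.4472, 1.3640) x4=(1.2030, -1.3912)
step 11: x0=(-0.1678, 0.9170) x1=(1.5336, 0.9463) x2=(-1.4689, 0.5870) x3=(0.4609, 1.3568) x4=(1.2093, -1.3983)
step 12: x0=(-0.1391, 0.9038) x1=(1.5578, 0.9334) x2=(-1.5032, 0.5967) x3=(0.4697, 1.3456) x4=(1.2155, -1.4054)
step 13: x0=(-0.1076, 0.8927) x1=(1.5815, 0.9206) x2=(-1.5374, 0.6066) x3=(0.4739, 1.3301) x4=(1.2218, -1.4125)
step 14: x0=(-0.0736, 0.8835) x1=(1.6049, 0.9080) x2=(-1.5714, 0.6164) x3=(0.4738, 1.3108) x4=(1.2281, -1.4196)
step 15: x0=(-0.0386, 0.8751) x1=(1.6278, 0.8955) x2=(-1.6055, 0.6262) x3=(0.4725, 1.2900) x4=(1.2344, -1.4267)
step 16: x0=(-0.0080, 0.8631) x1=(1.6505, 0.8831) x2=(-1.6394, 0.6361) x3=(0.4798, 1.2756) x4=(1.2407, -1.4337)
step 17: x0=(0.0123, 0.8424) x1=(1.6728, 0.8707) x2=(-1.6734, 0.6459) x3=(0.5066, 1.2772) x4=(1.2470, -1.4408)
step 18: x0=(0.0285, 0.8181) x1=(1.6948, 0.8585) x2=(-1.7073, 0.6558) x3=(0.5417, 1.2855) x4=(1.2533, -1.4479)
step 19: x0=(0.0455, 0.7945) x1=(1.7165, 0.8464) x2=(-1.7412, 0.6656) x3=(0.5757, 1.2922) x4=(1.2596, -1.4549)
step 20: x0=(0.0649, 0.7731) x1=(1.7379, 0.8343) x2=(-1.7751, 0.6755) x3=(0.6058, 1.2947) x4=(1.2659, -1.4620)
step 21: x0=(0.0868, 0.7542) x1=(1.7590, 0.8224) x2=(-1.8089, 0.6853) x3=(0.6315, 1.2923) x4=(1.2721, -1.4691)
step 22: x0=(0.1113, 0.7378) x1=(1.7797, 0.8106) x2=(-1.8427, 0.6952) x3=(0.6530, 1.2851) x4=(1.2784, -1.4761)
step 23: x0=(0.1384, 0.7239) x1=(1.8001, 0.7989) x2=(-1.8766, 0.7050) x3=(0.6702, 1.2729) x4=(1.2847, -1.4832)
step 24: x0=(0.1679, 0.7126) x1=(1.8202, 0.7874) x2=(-1.9104, 0.7149) x3=(0.6833, 1.2558) x4=(1.2910, -1.4902)
step 25: x0=(0.1999, 0.7039) x1=(1.8400, 0.7759) x2=(-1.9442, 0.7248) x3=(0.6922, 1.2336) x4=(1.2973, -1.4972)
step 26: x0=(0.2341, 0.6974) x1=(1.8595, 0.7646) x2=(-1.9780, 0.7346) x3=(0.6976, 1.2071) x4=(1.3036, -1.5043)
step 27: x0=(0.2686, 0.6913) x1=(1.8786, 0.7533) x2=(-2.0118, 0.7445) x3=(0.7028, 1.1796) x4=(1.3099, -1.5113)
step 28: x0=(0.2984, 0.6799) x1=(1.8975, 0.7421) x2=(-2.0456, 0.7543) x3=(0.7173, 1.1621) x4=(1.3161, -1.5183)
step 29: x0=(0.3194, 0.6583) x1=(1.9161, 0.7310) x2=(-2.0794, 0.7642) x3=(0.7487, 1.1633) x4=(1.3224, -1.5253)
step 30: x0=(0.3377, 0.6334) x1=(1.9343, 0.7200) x2=(-2.1132, 0.7741) x3=(0.7857, 1.1706) x4=(1.3287, -1.5323)
step 31: x0=(0.3571, 0.6097) x1=(1.9523, 0.7091) x2=(-2.1469, 0.7839) x3=(0.8212, 1.1753) x4=(1.3350, -1.5393)
step 32: x0=(0.3786, 0.5887) x1=(1.9699, 0.6983) x2=(-2.1807, 0.7938) x3=(0.8532, 1.1750) x4=(1.3413, -1.5463)
step 33: x0=(0.4024, 0.5704) x1=(1.9872, 0.6876) x2=(-2.2145, 0.8036) x3=(0.8815, 1.1694) x4=(1.3476, -1.5533)
step 34: x0=(0.4284, 0.5549) x1=(2.0040, 0.6771) x2=(-2.2483, 0.8135) x3=(0.9061, 1.1582) x4=(1.3538, -1.5603)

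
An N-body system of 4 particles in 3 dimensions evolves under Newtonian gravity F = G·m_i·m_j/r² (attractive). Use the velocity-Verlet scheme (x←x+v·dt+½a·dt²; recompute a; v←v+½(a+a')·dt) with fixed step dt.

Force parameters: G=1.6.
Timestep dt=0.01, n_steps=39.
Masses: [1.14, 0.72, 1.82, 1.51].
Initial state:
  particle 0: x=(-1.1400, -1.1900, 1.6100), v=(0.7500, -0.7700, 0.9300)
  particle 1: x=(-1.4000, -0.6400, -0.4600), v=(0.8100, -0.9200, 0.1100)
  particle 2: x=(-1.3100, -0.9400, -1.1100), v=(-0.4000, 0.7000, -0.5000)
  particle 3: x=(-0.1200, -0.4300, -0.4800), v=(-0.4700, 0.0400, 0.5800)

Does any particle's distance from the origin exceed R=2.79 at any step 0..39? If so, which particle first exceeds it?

no

step 0: x0=(-1.1400, -1.1900, 1.6100) x1=(-1.4000, -0.6400, -0.4600) x2=(-1.3100, -0.9400, -1.1100) x3=(-0.1200, -0.4300, -0.4800)
step 1: x0=(-1.1325, -1.1977, 1.6193) x1=(-1.3918, -0.6493, -0.4591) x2=(-1.3140, -0.9329, -1.1149) x3=(-0.1248, -0.4296, -0.4742)
step 2: x0=(-1.1250, -1.2054, 1.6284) x1=(-1.3834, -0.6588, -0.4587) x2=(-1.3179, -0.9257, -1.1194) x3=(-0.1298, -0.4293, -0.4685)
step 3: x0=(-1.1174, -1.2130, 1.6375) x1=(-1.3748, -0.6685, -0.4588) x2=(-1.3217, -0.9184, -1.1237) x3=(-0.1350, -0.4291, -0.4628)
step 4: x0=(-1.1099, -1.2206, 1.6464) x1=(-1.3659, -0.6784, -0.4595) x2=(-1.3254, -0.9110, -1.1278) x3=(-0.1404, -0.4290, -0.4571)
step 5: x0=(-1.1024, -1.2282, 1.6553) x1=(-1.3569, -0.6885, -0.4606) x2=(-1.3291, -0.9035, -1.1315) x3=(-0.1460, -0.4289, -0.4515)
step 6: x0=(-1.0948, -1.2358, 1.6641) x1=(-1.3477, -0.6987, -0.4622) x2=(-1.3326, -0.8958, -1.1349) x3=(-0.1518, -0.4289, -0.4459)
step 7: x0=(-1.0872, -1.2433, 1.6728) x1=(-1.3384, -0.7091, -0.4644) x2=(-1.3361, -0.8881, -1.1380) x3=(-0.1577, -0.4289, -0.4403)
step 8: x0=(-1.0797, -1.2509, 1.6813) x1=(-1.3289, -0.7196, -0.4671) x2=(-1.3395, -0.8802, -1.1408) x3=(-0.1639, -0.4291, -0.4348)
step 9: x0=(-1.0721, -1.2584, 1.6898) x1=(-1.3192, -0.7301, -0.4703) x2=(-1.3427, -0.8723, -1.1433) x3=(-0.1703, -0.4293, -0.4293)
step 10: x0=(-1.0645, -1.2659, 1.6983) x1=(-1.3093, -0.7408, -0.4741) x2=(-1.3459, -0.8643, -1.1455) x3=(-0.1769, -0.4296, -0.4239)
step 11: x0=(-1.0569, -1.2733, 1.7066) x1=(-1.2994, -0.7516, -0.4785) x2=(-1.3490, -0.8562, -1.1474) x3=(-0.1837, -0.4299, -0.4185)
step 12: x0=(-1.0493, -1.2807, 1.7148) x1=(-1.2893, -0.7624, -0.4835) x2=(-1.3519, -0.8480, -1.1489) x3=(-0.1907, -0.4303, -0.4132)
step 13: x0=(-1.0416, -1.2881, 1.7229) x1=(-1.2790, -0.7733, -0.4890) x2=(-1.3548, -0.8398, -1.1501) x3=(-0.1980, -0.4309, -0.4079)
step 14: x0=(-1.0340, -1.2955, 1.7310) x1=(-1.2687, -0.7841, -0.4952) x2=(-1.3575, -0.8315, -1.1510) x3=(-0.2054, -0.4314, -0.4027)
step 15: x0=(-1.0264, -1.3029, 1.7389) x1=(-1.2583, -0.7950, -0.5019) x2=(-1.3600, -0.8232, -1.1515) x3=(-0.2130, -0.4321, -0.3976)
step 16: x0=(-1.0187, -1.3102, 1.7468) x1=(-1.2478, -0.8058, -0.5093) x2=(-1.3625, -0.8148, -1.1517) x3=(-0.2209, -0.4328, -0.3924)
step 17: x0=(-1.0111, -1.3175, 1.7546) x1=(-1.2372, -0.8166, -0.5172) x2=(-1.3647, -0.8064, -1.1515) x3=(-0.2289, -0.4337, -0.3874)
step 18: x0=(-1.0034, -1.3248, 1.7622) x1=(-1.2266, -0.8273, -0.5259) x2=(-1.3669, -0.7980, -1.1510) x3=(-0.2372, -0.4346, -0.3824)
step 19: x0=(-0.9957, -1.3321, 1.7698) x1=(-1.2159, -0.8379, -0.5351) x2=(-1.3688, -0.7896, -1.1501) x3=(-0.2457, -0.4356, -0.3775)
step 20: x0=(-0.9881, -1.3393, 1.7774) x1=(-1.2052, -0.8484, -0.5450) x2=(-1.3706, -0.7811, -1.1488) x3=(-0.2544, -0.4367, -0.3726)
step 21: x0=(-0.9804, -1.3465, 1.7848) x1=(-1.1945, -0.8587, -0.5555) x2=(-1.3723, -0.7727, -1.1472) x3=(-0.2634, -0.4378, -0.3679)
step 22: x0=(-0.9727, -1.3537, 1.7921) x1=(-1.1838, -0.8689, -0.5666) x2=(-1.3737, -0.7642, -1.1452) x3=(-0.2725, -0.4391, -0.3632)
step 23: x0=(-0.9650, -1.3609, 1.7994) x1=(-1.1731, -0.8788, -0.5784) x2=(-1.3749, -0.7558, -1.1429) x3=(-0.2819, -0.4405, -0.3585)
step 24: x0=(-0.9573, -1.3680, 1.8065) x1=(-1.1625, -0.8884, -0.5908) x2=(-1.3760, -0.7475, -1.1401) x3=(-0.2915, -0.4419, -0.3540)
step 25: x0=(-0.9496, -1.3751, 1.8136) x1=(-1.1520, -0.8978, -0.6039) x2=(-1.3768, -0.7392, -1.1370) x3=(-0.3014, -0.4435, -0.3496)
step 26: x0=(-0.9419, -1.3822, 1.8206) x1=(-1.1415, -0.9069, -0.6175) x2=(-1.3774, -0.7309, -1.1336) x3=(-0.3114, -0.4451, -0.3452)
step 27: x0=(-0.9342, -1.3892, 1.8275) x1=(-1.1312, -0.9156, -0.6318) x2=(-1.3778, -0.7227, -1.1297) x3=(-0.3218, -0.4468, -0.3409)
step 28: x0=(-0.9265, -1.3963, 1.8344) x1=(-1.1210, -0.9239, -0.6468) x2=(-1.3779, -0.7146, -1.1254) x3=(-0.3323, -0.4487, -0.3368)
step 29: x0=(-0.9188, -1.4033, 1.8411) x1=(-1.1110, -0.9318, -0.6623) x2=(-1.3778, -0.7067, -1.1208) x3=(-0.3431, -0.4506, -0.3327)
step 30: x0=(-0.9111, -1.4103, 1.8478) x1=(-1.1011, -0.9392, -0.6784) x2=(-1.3774, -0.6988, -1.1158) x3=(-0.3541, -0.4527, -0.3288)
step 31: x0=(-0.9033, -1.4172, 1.8544) x1=(-1.0915, -0.9461, -0.6950) x2=(-1.3767, -0.6910, -1.1104) x3=(-0.3653, -0.4549, -0.3250)
step 32: x0=(-0.8956, -1.4241, 1.8608) x1=(-1.0822, -0.9525, -0.7122) x2=(-1.3757, -0.6834, -1.1047) x3=(-0.3768, -0.4571, -0.3213)
step 33: x0=(-0.8879, -1.4310, 1.8673) x1=(-1.0731, -0.9583, -0.7299) x2=(-1.3744, -0.6759, -1.0986) x3=(-0.3885, -0.4595, -0.3177)
step 34: x0=(-0.8801, -1.4379, 1.8736) x1=(-1.0644, -0.9634, -0.7481) x2=(-1.3728, -0.6687, -1.0921) x3=(-0.4005, -0.4620, -0.3143)
step 35: x0=(-0.8724, -1.4448, 1.8799) x1=(-1.0560, -0.9679, -0.7668) x2=(-1.3708, -0.6616, -1.0853) x3=(-0.4127, -0.4646, -0.3110)
step 36: x0=(-0.8647, -1.4516, 1.8860) x1=(-1.0480, -0.9717, -0.7858) x2=(-1.3685, -0.6547, -1.0782) x3=(-0.4251, -0.4673, -0.3079)
step 37: x0=(-0.8569, -1.4584, 1.8921) x1=(-1.0404, -0.9748, -0.8053) x2=(-1.3658, -0.6480, -1.0707) x3=(-0.4378, -0.4702, -0.3050)
step 38: x0=(-0.8492, -1.4651, 1.8981) x1=(-1.0332, -0.9770, -0.8251) x2=(-1.3628, -0.6415, -1.0628) x3=(-0.4507, -0.4731, -0.3022)
step 39: x0=(-0.8415, -1.4719, 1.9041) x1=(-1.0265, -0.9785, -0.8452) x2=(-1.3593, -0.6353, -1.0547) x3=(-0.4639, -0.4762, -0.2996)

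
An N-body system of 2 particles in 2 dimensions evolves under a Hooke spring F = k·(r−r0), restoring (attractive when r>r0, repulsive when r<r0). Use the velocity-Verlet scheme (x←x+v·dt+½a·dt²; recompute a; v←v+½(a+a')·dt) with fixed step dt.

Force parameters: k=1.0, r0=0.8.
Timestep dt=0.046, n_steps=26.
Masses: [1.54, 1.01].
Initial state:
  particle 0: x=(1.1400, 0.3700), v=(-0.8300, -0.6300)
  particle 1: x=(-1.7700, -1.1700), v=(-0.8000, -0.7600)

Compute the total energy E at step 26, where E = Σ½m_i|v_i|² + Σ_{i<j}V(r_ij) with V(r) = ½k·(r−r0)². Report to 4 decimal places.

4.5543

step 0: x0=(1.1400, 0.3700) x1=(-1.7700, -1.1700)
step 1: x0=(1.1003, 0.3402) x1=(-1.8045, -1.2037)
step 2: x0=(1.0576, 0.3088) x1=(-1.8344, -1.2350)
step 3: x0=(1.0119, 0.2758) x1=(-1.8597, -1.2639)
step 4: x0=(0.9632, 0.2413) x1=(-1.8805, -1.2903)
step 5: x0=(0.9115, 0.2051) x1=(-1.8967, -1.3143)
step 6: x0=(0.8570, 0.1674) x1=(-1.9086, -1.3359)
step 7: x0=(0.7997, 0.1281) x1=(-1.9162, -1.3552)
step 8: x0=(0.7395, 0.0873) x1=(-1.9195, -1.3721)
step 9: x0=(0.6767, 0.0450) x1=(-1.9187, -1.3868)
step 10: x0=(0.6113, 0.0013) x1=(-1.9140, -1.3993)
step 11: x0=(0.5434, -0.0438) x1=(-1.9054, -1.4097)
step 12: x0=(0.4730, -0.0902) x1=(-1.8932, -1.4181)
step 13: x0=(0.4004, -0.1379) x1=(-1.8775, -1.4245)
step 14: x0=(0.3256, -0.1869) x1=(-1.8585, -1.4290)
step 15: x0=(0.2488, -0.2370) x1=(-1.8363, -1.4317)
step 16: x0=(0.1700, -0.2882) x1=(-1.8112, -1.4328)
step 17: x0=(0.0895, -0.3404) x1=(-1.7835, -1.4323)
step 18: x0=(0.0073, -0.3936) x1=(-1.7532, -1.4304)
step 19: x0=(-0.0763, -0.4476) x1=(-1.7207, -1.4272)
step 20: x0=(-0.1612, -0.5024) x1=(-1.6862, -1.4227)
step 21: x0=(-0.2473, -0.5579) x1=(-1.6500, -1.4172)
step 22: x0=(-0.3344, -0.6141) x1=(-1.6122, -1.4108)
step 23: x0=(-0.4223, -0.6707) x1=(-1.5732, -1.4036)
step 24: x0=(-0.5109, -0.7278) x1=(-1.5332, -1.3957)
step 25: x0=(-0.5999, -0.7851) x1=(-1.4924, -1.3874)
step 26: x0=(-0.6893, -0.8427) x1=(-1.4512, -1.3787)
step 0 velocities: v0=(-0.8300, -0.6300) v1=(-0.8000, -0.7600)
step 0: KE=1.4510, PE=3.1060, E=4.5569
step 26 velocities: v0=(-1.9442, -1.2530) v1=(0.8989, 0.1899)
step 26: KE=4.5456, PE=0.0087, E=4.5543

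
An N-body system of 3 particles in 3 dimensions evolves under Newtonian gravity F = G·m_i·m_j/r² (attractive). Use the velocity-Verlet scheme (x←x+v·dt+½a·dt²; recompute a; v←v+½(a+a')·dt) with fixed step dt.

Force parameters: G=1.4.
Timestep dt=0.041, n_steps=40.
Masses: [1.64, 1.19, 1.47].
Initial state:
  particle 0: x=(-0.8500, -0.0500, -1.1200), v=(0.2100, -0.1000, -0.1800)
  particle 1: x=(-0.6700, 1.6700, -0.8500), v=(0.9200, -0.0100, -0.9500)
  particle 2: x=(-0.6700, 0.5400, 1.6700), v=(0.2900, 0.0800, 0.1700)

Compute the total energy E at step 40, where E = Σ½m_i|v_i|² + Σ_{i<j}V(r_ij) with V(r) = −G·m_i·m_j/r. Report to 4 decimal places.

step 0: x0=(-0.8500, -0.0500, -1.1200) x1=(-0.6700, 1.6700, -0.8500) x2=(-0.6700, 0.5400, 1.6700)
step 1: x0=(-0.8413, -0.0536, -1.1271) x1=(-0.6323, 1.6689, -0.8888) x2=(-0.6581, 0.5433, 1.6766)
step 2: x0=(-0.8325, -0.0562, -1.1337) x1=(-0.5948, 1.6663, -0.9274) x2=(-0.6463, 0.5467, 1.6824)
step 3: x0=(-0.8236, -0.0579, -1.1397) x1=(-0.5575, 1.6624, -0.9658) x2=(-0.6345, 0.5501, 1.6874)
step 4: x0=(-0.8144, -0.0585, -1.1453) x1=(-0.5204, 1.6571, -1.0039) x2=(-0.6226, 0.5535, 1.6916)
step 5: x0=(-0.8051, -0.0582, -1.1504) x1=(-0.4835, 1.6503, -1.0417) x2=(-0.6109, 0.5569, 1.6951)
step 6: x0=(-0.7956, -0.0569, -1.1550) x1=(-0.4469, 1.6422, -1.0793) x2=(-0.5991, 0.5604, 1.6979)
step 7: x0=(-0.7859, -0.0545, -1.1592) x1=(-0.4105, 1.6326, -1.1165) x2=(-0.5873, 0.5639, 1.6999)
step 8: x0=(-0.7760, -0.0512, -1.1630) x1=(-0.3744, 1.6217, -1.1534) x2=(-0.5756, 0.5674, 1.7013)
step 9: x0=(-0.7658, -0.0469, -1.1664) x1=(-0.3387, 1.6094, -1.1900) x2=(-0.5639, 0.5709, 1.7018)
step 10: x0=(-0.7553, -0.0415, -1.1694) x1=(-0.3033, 1.5957, -1.2262) x2=(-0.5521, 0.5745, 1.7017)
step 11: x0=(-0.7446, -0.0352, -1.1721) x1=(-0.2683, 1.5805, -1.2620) x2=(-0.5404, 0.5780, 1.7009)
step 12: x0=(-0.7335, -0.0278, -1.1744) x1=(-0.2338, 1.5640, -1.2975) x2=(-0.5287, 0.5815, 1.6994)
step 13: x0=(-0.7221, -0.0194, -1.1764) x1=(-0.1996, 1.5460, -1.3325) x2=(-0.5170, 0.5851, 1.6971)
step 14: x0=(-0.7104, -0.0099, -1.1781) x1=(-0.1660, 1.5267, -1.3670) x2=(-0.5053, 0.5886, 1.6942)
step 15: x0=(-0.6983, 0.0006, -1.1795) x1=(-0.1328, 1.5058, -1.4011) x2=(-0.4936, 0.5921, 1.6906)
step 16: x0=(-0.6858, 0.0122, -1.1807) x1=(-0.1002, 1.4836, -1.4346) x2=(-0.4819, 0.5956, 1.6863)
step 17: x0=(-0.6729, 0.0248, -1.1817) x1=(-0.0682, 1.4598, -1.4676) x2=(-0.4702, 0.5990, 1.6813)
step 18: x0=(-0.6595, 0.0386, -1.1825) x1=(-0.0368, 1.4346, -1.5000) x2=(-0.4585, 0.6025, 1.6756)
step 19: x0=(-0.6456, 0.0534, -1.1831) x1=(-0.0061, 1.4079, -1.5318) x2=(-0.4468, 0.6059, 1.6692)
step 20: x0=(-0.6313, 0.0694, -1.1836) x1=(0.0239, 1.3797, -1.5629) x2=(-0.4351, 0.6093, 1.6622)
step 21: x0=(-0.6163, 0.0865, -1.1840) x1=(0.0531, 1.3499, -1.5933) x2=(-0.4234, 0.6127, 1.6544)
step 22: x0=(-0.6008, 0.1048, -1.1843) x1=(0.0815, 1.3186, -1.6230) x2=(-0.4117, 0.6160, 1.6460)
step 23: x0=(-0.5846, 0.1242, -1.1846) x1=(0.1090, 1.2857, -1.6517) x2=(-0.4000, 0.6193, 1.6368)
step 24: x0=(-0.5677, 0.1448, -1.1850) x1=(0.1356, 1.2512, -1.6796) x2=(-0.3883, 0.6226, 1.6270)
step 25: x0=(-0.5501, 0.1666, -1.1854) x1=(0.1611, 1.2152, -1.7065) x2=(-0.3766, 0.6258, 1.6165)
step 26: x0=(-0.5317, 0.1897, -1.1860) x1=(0.1855, 1.1775, -1.7324) x2=(-0.3648, 0.6290, 1.6052)
step 27: x0=(-0.5124, 0.2139, -1.1868) x1=(0.2087, 1.1381, -1.7570) x2=(-0.3531, 0.6322, 1.5933)
step 28: x0=(-0.4922, 0.2394, -1.1879) x1=(0.2305, 1.0971, -1.7804) x2=(-0.3413, 0.6353, 1.5806)
step 29: x0=(-0.4710, 0.2661, -1.1893) x1=(0.2510, 1.0545, -1.8024) x2=(-0.3296, 0.6384, 1.5673)
step 30: x0=(-0.4486, 0.2941, -1.1913) x1=(0.2700, 1.0102, -1.8228) x2=(-0.3178, 0.6415, 1.5532)
step 31: x0=(-0.4251, 0.3233, -1.1938) x1=(0.2872, 0.9642, -1.8415) x2=(-0.3060, 0.6445, 1.5384)
step 32: x0=(-0.4003, 0.3537, -1.1970) x1=(0.3027, 0.9166, -1.8583) x2=(-0.2942, 0.6475, 1.5228)
step 33: x0=(-0.3740, 0.3852, -1.2012) x1=(0.3161, 0.8675, -1.8730) x2=(-0.2823, 0.6504, 1.5065)
step 34: x0=(-0.3461, 0.4179, -1.2063) x1=(0.3274, 0.8168, -1.8853) x2=(-0.2705, 0.6534, 1.4894)
step 35: x0=(-0.3166, 0.4517, -1.2127) x1=(0.3362, 0.7647, -1.8950) x2=(-0.2586, 0.6562, 1.4716)
step 36: x0=(-0.2852, 0.4864, -1.2206) x1=(0.3425, 0.7114, -1.9018) x2=(-0.2466, 0.6591, 1.4530)
step 37: x0=(-0.2517, 0.5218, -1.2302) x1=(0.3459, 0.6571, -1.9051) x2=(-0.2347, 0.6619, 1.4337)
step 38: x0=(-0.2161, 0.5578, -1.2418) x1=(0.3462, 0.6021, -1.9048) x2=(-0.2227, 0.6647, 1.4136)
step 39: x0=(-0.1780, 0.5939, -1.2557) x1=(0.3432, 0.5468, -1.9003) x2=(-0.2107, 0.6674, 1.3926)
step 40: x0=(-0.1374, 0.6299, -1.2723) x1=(0.3366, 0.4919, -1.8911) x2=(-0.1986, 0.6702, 1.3709)
step 0 velocities: v0=(0.2100, -0.1000, -0.1800) v1=(0.9200, -0.0100, -0.9500) v2=(0.2900, 0.0800, 0.1700)
step 0: KE=1.1993, PE=-3.6289, E=-2.4296
step 40 velocities: v0=(1.0225, 0.8675, -0.4410) v1=(-0.2064, -1.3265, 0.2863) v2=(0.2954, 0.0663, -0.5396)
step 40: KE=3.0364, PE=-5.4675, E=-2.4311

-2.4311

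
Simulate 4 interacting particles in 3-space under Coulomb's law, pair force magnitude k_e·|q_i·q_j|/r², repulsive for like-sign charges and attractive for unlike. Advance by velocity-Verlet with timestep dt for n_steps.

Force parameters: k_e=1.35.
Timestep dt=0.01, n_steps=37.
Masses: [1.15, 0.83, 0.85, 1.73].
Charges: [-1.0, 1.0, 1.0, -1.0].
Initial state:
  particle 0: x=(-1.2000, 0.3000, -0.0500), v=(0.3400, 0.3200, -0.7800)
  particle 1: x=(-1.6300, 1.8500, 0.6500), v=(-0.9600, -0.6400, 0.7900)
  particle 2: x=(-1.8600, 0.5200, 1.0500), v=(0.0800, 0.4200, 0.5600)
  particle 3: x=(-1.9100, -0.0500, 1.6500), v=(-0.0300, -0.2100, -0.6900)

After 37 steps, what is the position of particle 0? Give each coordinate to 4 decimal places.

step 0: x0=(-1.2000, 0.3000, -0.0500) x1=(-1.6300, 1.8500, 0.6500) x2=(-1.8600, 0.5200, 1.0500) x3=(-1.9100, -0.0500, 1.6500)
step 1: x0=(-1.1966, 0.3032, -0.0578) x1=(-1.6396, 1.8436, 0.6579) x2=(-1.8592, 0.5241, 1.0557) x3=(-1.9103, -0.0521, 1.6431)
step 2: x0=(-1.1933, 0.3065, -0.0655) x1=(-1.6492, 1.8372, 0.6657) x2=(-1.8584, 0.5279, 1.0614) x3=(-1.9106, -0.0540, 1.6361)
step 3: x0=(-1.1899, 0.3098, -0.0732) x1=(-1.6587, 1.8308, 0.6736) x2=(-1.8575, 0.5315, 1.0673) x3=(-1.9109, -0.0559, 1.6290)
step 4: x0=(-1.1866, 0.3132, -0.0809) x1=(-1.6682, 1.8244, 0.6814) x2=(-1.8567, 0.5347, 1.0733) x3=(-1.9112, -0.0577, 1.6218)
step 5: x0=(-1.1834, 0.3166, -0.0885) x1=(-1.6777, 1.8180, 0.6891) x2=(-1.8558, 0.5378, 1.0794) x3=(-1.9115, -0.0593, 1.6146)
step 6: x0=(-1.1802, 0.3201, -0.0960) x1=(-1.6872, 1.8117, 0.6969) x2=(-1.8549, 0.5405, 1.0856) x3=(-1.9118, -0.0609, 1.6074)
step 7: x0=(-1.1769, 0.3236, -0.1036) x1=(-1.6967, 1.8053, 0.7046) x2=(-1.8540, 0.5430, 1.0920) x3=(-1.9121, -0.0624, 1.6000)
step 8: x0=(-1.1738, 0.3272, -0.1111) x1=(-1.7061, 1.7989, 0.7122) x2=(-1.8531, 0.5451, 1.0984) x3=(-1.9124, -0.0638, 1.5926)
step 9: x0=(-1.1706, 0.3308, -0.1185) x1=(-1.7155, 1.7926, 0.7198) x2=(-1.8521, 0.5470, 1.1050) x3=(-1.9126, -0.0650, 1.5851)
step 10: x0=(-1.1675, 0.3345, -0.1259) x1=(-1.7249, 1.7862, 0.7274) x2=(-1.8512, 0.5485, 1.1117) x3=(-1.9129, -0.0662, 1.5776)
step 11: x0=(-1.1644, 0.3382, -0.1333) x1=(-1.7343, 1.7799, 0.7350) x2=(-1.8503, 0.5498, 1.1185) x3=(-1.9132, -0.0672, 1.5699)
step 12: x0=(-1.1613, 0.3420, -0.1406) x1=(-1.7436, 1.7736, 0.7425) x2=(-1.8493, 0.5507, 1.1255) x3=(-1.9135, -0.0681, 1.5623)
step 13: x0=(-1.1583, 0.3458, -0.1479) x1=(-1.7529, 1.7673, 0.7500) x2=(-1.8484, 0.5513, 1.1325) x3=(-1.9137, -0.0689, 1.5545)
step 14: x0=(-1.1553, 0.3496, -0.1552) x1=(-1.7622, 1.7611, 0.7574) x2=(-1.8474, 0.5516, 1.1397) x3=(-1.9140, -0.0695, 1.5467)
step 15: x0=(-1.1523, 0.3535, -0.1624) x1=(-1.7715, 1.7548, 0.7648) x2=(-1.8465, 0.5515, 1.1470) x3=(-1.9143, -0.0701, 1.5388)
step 16: x0=(-1.1493, 0.3574, -0.1696) x1=(-1.7808, 1.7486, 0.7722) x2=(-1.8455, 0.5511, 1.1544) x3=(-1.9145, -0.0705, 1.5309)
step 17: x0=(-1.1464, 0.3614, -0.1767) x1=(-1.7900, 1.7423, 0.7795) x2=(-1.8446, 0.5503, 1.1620) x3=(-1.9148, -0.0707, 1.5228)
step 18: x0=(-1.1434, 0.3654, -0.1838) x1=(-1.7992, 1.7362, 0.7868) x2=(-1.8436, 0.5492, 1.1697) x3=(-1.9150, -0.0708, 1.5148)
step 19: x0=(-1.1405, 0.3695, -0.1909) x1=(-1.8084, 1.7300, 0.7940) x2=(-1.8427, 0.5476, 1.1775) x3=(-1.9152, -0.0708, 1.5066)
step 20: x0=(-1.1376, 0.3736, -0.1980) x1=(-1.8176, 1.7238, 0.8012) x2=(-1.8417, 0.5457, 1.1854) x3=(-1.9155, -0.0706, 1.4984)
step 21: x0=(-1.1348, 0.3777, -0.2050) x1=(-1.8268, 1.7177, 0.8083) x2=(-1.8408, 0.5434, 1.1934) x3=(-1.9157, -0.0703, 1.4902)
step 22: x0=(-1.1320, 0.3819, -0.2119) x1=(-1.8359, 1.7116, 0.8154) x2=(-1.8399, 0.5407, 1.2016) x3=(-1.9159, -0.0698, 1.4819)
step 23: x0=(-1.1291, 0.3861, -0.2189) x1=(-1.8450, 1.7055, 0.8225) x2=(-1.8390, 0.5376, 1.2099) x3=(-1.9161, -0.0691, 1.4735)
step 24: x0=(-1.1264, 0.3903, -0.2258) x1=(-1.8542, 1.6995, 0.8295) x2=(-1.8381, 0.5340, 1.2183) x3=(-1.9162, -0.0682, 1.4650)
step 25: x0=(-1.1236, 0.3946, -0.2327) x1=(-1.8633, 1.6934, 0.8364) x2=(-1.8372, 0.5300, 1.2268) x3=(-1.9164, -0.0672, 1.4565)
step 26: x0=(-1.1208, 0.3990, -0.2395) x1=(-1.8723, 1.6874, 0.8433) x2=(-1.8363, 0.5255, 1.2354) x3=(-1.9166, -0.0660, 1.4480)
step 27: x0=(-1.1181, 0.4033, -0.2463) x1=(-1.8814, 1.6814, 0.8502) x2=(-1.8355, 0.5206, 1.2442) x3=(-1.9167, -0.0646, 1.4394)
step 28: x0=(-1.1154, 0.4077, -0.2531) x1=(-1.8904, 1.6755, 0.8570) x2=(-1.8347, 0.5152, 1.2531) x3=(-1.9168, -0.0629, 1.4307)
step 29: x0=(-1.1127, 0.4121, -0.2599) x1=(-1.8995, 1.6695, 0.8638) x2=(-1.8339, 0.5092, 1.2620) x3=(-1.9169, -0.0611, 1.4220)
step 30: x0=(-1.1100, 0.4166, -0.2666) x1=(-1.9085, 1.6636, 0.8705) x2=(-1.8331, 0.5028, 1.2711) x3=(-1.9170, -0.0590, 1.4133)
step 31: x0=(-1.1074, 0.4211, -0.2733) x1=(-1.9175, 1.6577, 0.8772) x2=(-1.8324, 0.4958, 1.2803) x3=(-1.9170, -0.0567, 1.4045)
step 32: x0=(-1.1047, 0.4256, -0.2800) x1=(-1.9265, 1.6519, 0.8838) x2=(-1.8317, 0.4882, 1.2895) x3=(-1.9171, -0.0542, 1.3956)
step 33: x0=(-1.1021, 0.4302, -0.2866) x1=(-1.9355, 1.6460, 0.8904) x2=(-1.8311, 0.4800, 1.2989) x3=(-1.9170, -0.0513, 1.3867)
step 34: x0=(-1.0995, 0.4347, -0.2932) x1=(-1.9445, 1.6402, 0.8969) x2=(-1.8305, 0.4712, 1.3083) x3=(-1.9170, -0.0483, 1.3778)
step 35: x0=(-1.0969, 0.4394, -0.2998) x1=(-1.9534, 1.6344, 0.9034) x2=(-1.8300, 0.4618, 1.3178) x3=(-1.9169, -0.0449, 1.3689)
step 36: x0=(-1.0943, 0.4440, -0.3063) x1=(-1.9624, 1.6286, 0.9098) x2=(-1.8295, 0.4517, 1.3273) x3=(-1.9168, -0.0412, 1.3600)
step 37: x0=(-1.0918, 0.4487, -0.3129) x1=(-1.9713, 1.6228, 0.9162) x2=(-1.8292, 0.4408, 1.3368) x3=(-1.9167, -0.0372, 1.3510)

(-1.0918, 0.4487, -0.3129)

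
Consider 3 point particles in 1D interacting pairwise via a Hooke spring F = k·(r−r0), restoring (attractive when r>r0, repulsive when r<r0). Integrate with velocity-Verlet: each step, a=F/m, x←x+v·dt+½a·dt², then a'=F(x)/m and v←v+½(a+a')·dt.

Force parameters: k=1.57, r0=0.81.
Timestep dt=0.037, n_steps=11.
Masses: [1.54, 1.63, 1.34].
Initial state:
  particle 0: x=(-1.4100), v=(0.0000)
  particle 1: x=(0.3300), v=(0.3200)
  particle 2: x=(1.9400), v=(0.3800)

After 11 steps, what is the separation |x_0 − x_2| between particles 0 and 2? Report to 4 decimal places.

step 0: x0=(-1.4100) x1=(0.3300) x2=(1.9400)
step 1: x0=(-1.4076) x1=(0.3418) x2=(1.9514)
step 2: x0=(-1.4003) x1=(0.3533) x2=(1.9574)
step 3: x0=(-1.3881) x1=(0.3647) x2=(1.9580)
step 4: x0=(-1.3711) x1=(0.3759) x2=(1.9534)
step 5: x0=(-1.3493) x1=(0.3868) x2=(1.9434)
step 6: x0=(-1.3227) x1=(0.3975) x2=(1.9283)
step 7: x0=(-1.2914) x1=(0.4080) x2=(1.9081)
step 8: x0=(-1.2556) x1=(0.4181) x2=(1.8830)
step 9: x0=(-1.2153) x1=(0.4281) x2=(1.8531)
step 10: x0=(-1.1706) x1=(0.4377) x2=(1.8186)
step 11: x0=(-1.1219) x1=(0.4470) x2=(1.7796)

2.9015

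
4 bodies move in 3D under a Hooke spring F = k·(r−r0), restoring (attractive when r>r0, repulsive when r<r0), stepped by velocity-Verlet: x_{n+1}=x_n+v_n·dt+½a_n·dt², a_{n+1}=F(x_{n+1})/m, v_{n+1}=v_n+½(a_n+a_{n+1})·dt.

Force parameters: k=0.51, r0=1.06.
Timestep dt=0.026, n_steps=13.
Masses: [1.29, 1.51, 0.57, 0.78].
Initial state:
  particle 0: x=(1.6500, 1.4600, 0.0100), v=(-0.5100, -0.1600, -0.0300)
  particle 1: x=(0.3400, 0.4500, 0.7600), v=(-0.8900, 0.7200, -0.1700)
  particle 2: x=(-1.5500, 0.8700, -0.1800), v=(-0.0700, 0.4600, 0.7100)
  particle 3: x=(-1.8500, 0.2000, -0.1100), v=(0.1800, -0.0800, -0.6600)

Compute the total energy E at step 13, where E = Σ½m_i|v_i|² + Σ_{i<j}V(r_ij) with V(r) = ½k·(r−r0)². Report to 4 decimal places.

step 0: x0=(1.6500, 1.4600, 0.0100) x1=(0.3400, 0.4500, 0.7600) x2=(-1.5500, 0.8700, -0.1800) x3=(-1.8500, 0.2000, -0.1100)
step 1: x0=(1.6360, 1.4556, 0.0092) x1=(0.3167, 0.4688, 0.7554) x2=(-1.5508, 0.8821, -0.1614) x3=(-1.8445, 0.1981, -0.1270)
step 2: x0=(1.6207, 1.4508, 0.0085) x1=(0.2930, 0.4877, 0.7506) x2=(-1.5497, 0.8945, -0.1424) x3=(-1.8375, 0.1965, -0.1438)
step 3: x0=(1.6040, 1.4455, 0.0078) x1=(0.2690, 0.5066, 0.7455) x2=(-1.5467, 0.9072, -0.1231) x3=(-1.8289, 0.1953, -0.1603)
step 4: x0=(1.5859, 1.4398, 0.0071) x1=(0.2446, 0.5257, 0.7400) x2=(-1.5419, 0.9201, -0.1035) x3=(-1.8188, 0.1944, -0.1765)
step 5: x0=(1.5665, 1.4336, 0.0064) x1=(0.2199, 0.5449, 0.7344) x2=(-1.5351, 0.9333, -0.0836) x3=(-1.8071, 0.1938, -0.1925)
step 6: x0=(1.5458, 1.4270, 0.0058) x1=(0.1949, 0.5641, 0.7284) x2=(-1.5266, 0.9467, -0.0634) x3=(-1.7940, 0.1936, -0.2082)
step 7: x0=(1.5237, 1.4201, 0.0052) x1=(0.1696, 0.5834, 0.7222) x2=(-1.5164, 0.9603, -0.0429) x3=(-1.7795, 0.1938, -0.2237)
step 8: x0=(1.5003, 1.4127, 0.0046) x1=(0.1440, 0.6028, 0.7158) x2=(-1.5045, 0.9742, -0.0222) x3=(-1.7634, 0.1944, -0.2389)
step 9: x0=(1.4757, 1.4049, 0.0040) x1=(0.1182, 0.6223, 0.7091) x2=(-1.4909, 0.9882, -0.0012) x3=(-1.7460, 0.1953, -0.2538)
step 10: x0=(1.4498, 1.3968, 0.0035) x1=(0.0921, 0.6418, 0.7021) x2=(-1.4757, 1.0025, 0.0200) x3=(-1.7272, 0.1967, -0.2684)
step 11: x0=(1.4228, 1.3883, 0.0029) x1=(0.0658, 0.6613, 0.6949) x2=(-1.4590, 1.0169, 0.0413) x3=(-1.7071, 0.1984, -0.2828)
step 12: x0=(1.3945, 1.3794, 0.0024) x1=(0.0393, 0.6809, 0.6875) x2=(-1.4408, 1.0314, 0.0629) x3=(-1.6856, 0.2005, -0.2969)
step 13: x0=(1.3650, 1.3703, 0.0020) x1=(0.0126, 0.7005, 0.6799) x2=(-1.4212, 1.0460, 0.0845) x3=(-1.6629, 0.2031, -0.3107)
step 0 velocities: v0=(-0.5100, -0.1600, -0.0300) v1=(-0.8900, 0.7200, -0.1700) v2=(-0.0700, 0.4600, 0.7100) v3=(0.1800, -0.0800, -0.6600)
step 0: KE=1.5865, PE=3.9544, E=5.5408
step 13 velocities: v0=(-1.1550, -0.3600, -0.0179) v1=(-1.0311, 0.7551, -0.2969) v2=(0.7801, 0.5655, 0.8354) v3=(0.8985, 0.1057, -0.5261)
step 13: KE=3.1344, PE=2.4058, E=5.5402

5.5402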